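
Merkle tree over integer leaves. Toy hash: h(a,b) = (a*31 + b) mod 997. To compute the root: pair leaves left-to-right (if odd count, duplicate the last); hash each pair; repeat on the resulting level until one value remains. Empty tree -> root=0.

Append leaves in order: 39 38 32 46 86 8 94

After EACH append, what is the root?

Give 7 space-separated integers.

Answer: 39 250 798 812 575 73 407

Derivation:
After append 39 (leaves=[39]):
  L0: [39]
  root=39
After append 38 (leaves=[39, 38]):
  L0: [39, 38]
  L1: h(39,38)=(39*31+38)%997=250 -> [250]
  root=250
After append 32 (leaves=[39, 38, 32]):
  L0: [39, 38, 32]
  L1: h(39,38)=(39*31+38)%997=250 h(32,32)=(32*31+32)%997=27 -> [250, 27]
  L2: h(250,27)=(250*31+27)%997=798 -> [798]
  root=798
After append 46 (leaves=[39, 38, 32, 46]):
  L0: [39, 38, 32, 46]
  L1: h(39,38)=(39*31+38)%997=250 h(32,46)=(32*31+46)%997=41 -> [250, 41]
  L2: h(250,41)=(250*31+41)%997=812 -> [812]
  root=812
After append 86 (leaves=[39, 38, 32, 46, 86]):
  L0: [39, 38, 32, 46, 86]
  L1: h(39,38)=(39*31+38)%997=250 h(32,46)=(32*31+46)%997=41 h(86,86)=(86*31+86)%997=758 -> [250, 41, 758]
  L2: h(250,41)=(250*31+41)%997=812 h(758,758)=(758*31+758)%997=328 -> [812, 328]
  L3: h(812,328)=(812*31+328)%997=575 -> [575]
  root=575
After append 8 (leaves=[39, 38, 32, 46, 86, 8]):
  L0: [39, 38, 32, 46, 86, 8]
  L1: h(39,38)=(39*31+38)%997=250 h(32,46)=(32*31+46)%997=41 h(86,8)=(86*31+8)%997=680 -> [250, 41, 680]
  L2: h(250,41)=(250*31+41)%997=812 h(680,680)=(680*31+680)%997=823 -> [812, 823]
  L3: h(812,823)=(812*31+823)%997=73 -> [73]
  root=73
After append 94 (leaves=[39, 38, 32, 46, 86, 8, 94]):
  L0: [39, 38, 32, 46, 86, 8, 94]
  L1: h(39,38)=(39*31+38)%997=250 h(32,46)=(32*31+46)%997=41 h(86,8)=(86*31+8)%997=680 h(94,94)=(94*31+94)%997=17 -> [250, 41, 680, 17]
  L2: h(250,41)=(250*31+41)%997=812 h(680,17)=(680*31+17)%997=160 -> [812, 160]
  L3: h(812,160)=(812*31+160)%997=407 -> [407]
  root=407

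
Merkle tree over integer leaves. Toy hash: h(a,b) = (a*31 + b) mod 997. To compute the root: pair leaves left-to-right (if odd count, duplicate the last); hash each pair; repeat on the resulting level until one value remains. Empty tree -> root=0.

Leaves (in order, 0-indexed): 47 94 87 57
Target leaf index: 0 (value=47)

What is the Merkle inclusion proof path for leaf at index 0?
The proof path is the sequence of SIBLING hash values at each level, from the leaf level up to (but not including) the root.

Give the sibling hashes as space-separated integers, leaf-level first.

L0 (leaves): [47, 94, 87, 57], target index=0
L1: h(47,94)=(47*31+94)%997=554 [pair 0] h(87,57)=(87*31+57)%997=760 [pair 1] -> [554, 760]
  Sibling for proof at L0: 94
L2: h(554,760)=(554*31+760)%997=985 [pair 0] -> [985]
  Sibling for proof at L1: 760
Root: 985
Proof path (sibling hashes from leaf to root): [94, 760]

Answer: 94 760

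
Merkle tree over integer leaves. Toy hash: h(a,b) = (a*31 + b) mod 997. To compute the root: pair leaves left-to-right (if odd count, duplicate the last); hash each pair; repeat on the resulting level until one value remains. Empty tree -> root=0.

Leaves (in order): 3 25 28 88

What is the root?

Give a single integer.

L0: [3, 25, 28, 88]
L1: h(3,25)=(3*31+25)%997=118 h(28,88)=(28*31+88)%997=956 -> [118, 956]
L2: h(118,956)=(118*31+956)%997=626 -> [626]

Answer: 626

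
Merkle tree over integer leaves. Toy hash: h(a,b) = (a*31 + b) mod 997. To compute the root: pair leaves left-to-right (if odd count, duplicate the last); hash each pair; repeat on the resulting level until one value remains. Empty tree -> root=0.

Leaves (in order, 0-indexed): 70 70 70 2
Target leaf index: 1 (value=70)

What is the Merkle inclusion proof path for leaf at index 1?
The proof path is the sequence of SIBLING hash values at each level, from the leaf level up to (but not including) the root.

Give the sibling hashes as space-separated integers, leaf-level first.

Answer: 70 178

Derivation:
L0 (leaves): [70, 70, 70, 2], target index=1
L1: h(70,70)=(70*31+70)%997=246 [pair 0] h(70,2)=(70*31+2)%997=178 [pair 1] -> [246, 178]
  Sibling for proof at L0: 70
L2: h(246,178)=(246*31+178)%997=825 [pair 0] -> [825]
  Sibling for proof at L1: 178
Root: 825
Proof path (sibling hashes from leaf to root): [70, 178]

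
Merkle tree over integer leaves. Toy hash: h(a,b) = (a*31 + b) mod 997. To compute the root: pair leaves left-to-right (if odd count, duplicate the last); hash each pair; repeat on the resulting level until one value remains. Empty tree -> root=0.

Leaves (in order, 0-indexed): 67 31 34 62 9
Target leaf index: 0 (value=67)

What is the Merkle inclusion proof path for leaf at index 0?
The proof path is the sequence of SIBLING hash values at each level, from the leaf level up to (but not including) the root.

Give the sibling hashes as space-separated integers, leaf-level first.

L0 (leaves): [67, 31, 34, 62, 9], target index=0
L1: h(67,31)=(67*31+31)%997=114 [pair 0] h(34,62)=(34*31+62)%997=119 [pair 1] h(9,9)=(9*31+9)%997=288 [pair 2] -> [114, 119, 288]
  Sibling for proof at L0: 31
L2: h(114,119)=(114*31+119)%997=662 [pair 0] h(288,288)=(288*31+288)%997=243 [pair 1] -> [662, 243]
  Sibling for proof at L1: 119
L3: h(662,243)=(662*31+243)%997=825 [pair 0] -> [825]
  Sibling for proof at L2: 243
Root: 825
Proof path (sibling hashes from leaf to root): [31, 119, 243]

Answer: 31 119 243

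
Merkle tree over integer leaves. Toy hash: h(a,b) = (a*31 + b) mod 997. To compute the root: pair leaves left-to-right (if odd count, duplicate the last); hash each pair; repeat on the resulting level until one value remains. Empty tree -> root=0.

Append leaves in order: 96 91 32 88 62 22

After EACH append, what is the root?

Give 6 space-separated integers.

Answer: 96 76 389 445 514 231

Derivation:
After append 96 (leaves=[96]):
  L0: [96]
  root=96
After append 91 (leaves=[96, 91]):
  L0: [96, 91]
  L1: h(96,91)=(96*31+91)%997=76 -> [76]
  root=76
After append 32 (leaves=[96, 91, 32]):
  L0: [96, 91, 32]
  L1: h(96,91)=(96*31+91)%997=76 h(32,32)=(32*31+32)%997=27 -> [76, 27]
  L2: h(76,27)=(76*31+27)%997=389 -> [389]
  root=389
After append 88 (leaves=[96, 91, 32, 88]):
  L0: [96, 91, 32, 88]
  L1: h(96,91)=(96*31+91)%997=76 h(32,88)=(32*31+88)%997=83 -> [76, 83]
  L2: h(76,83)=(76*31+83)%997=445 -> [445]
  root=445
After append 62 (leaves=[96, 91, 32, 88, 62]):
  L0: [96, 91, 32, 88, 62]
  L1: h(96,91)=(96*31+91)%997=76 h(32,88)=(32*31+88)%997=83 h(62,62)=(62*31+62)%997=987 -> [76, 83, 987]
  L2: h(76,83)=(76*31+83)%997=445 h(987,987)=(987*31+987)%997=677 -> [445, 677]
  L3: h(445,677)=(445*31+677)%997=514 -> [514]
  root=514
After append 22 (leaves=[96, 91, 32, 88, 62, 22]):
  L0: [96, 91, 32, 88, 62, 22]
  L1: h(96,91)=(96*31+91)%997=76 h(32,88)=(32*31+88)%997=83 h(62,22)=(62*31+22)%997=947 -> [76, 83, 947]
  L2: h(76,83)=(76*31+83)%997=445 h(947,947)=(947*31+947)%997=394 -> [445, 394]
  L3: h(445,394)=(445*31+394)%997=231 -> [231]
  root=231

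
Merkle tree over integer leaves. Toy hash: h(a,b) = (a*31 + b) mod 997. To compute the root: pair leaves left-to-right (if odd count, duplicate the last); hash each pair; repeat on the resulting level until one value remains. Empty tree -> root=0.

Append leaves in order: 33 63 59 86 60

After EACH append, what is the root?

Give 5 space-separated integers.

Answer: 33 89 659 686 952

Derivation:
After append 33 (leaves=[33]):
  L0: [33]
  root=33
After append 63 (leaves=[33, 63]):
  L0: [33, 63]
  L1: h(33,63)=(33*31+63)%997=89 -> [89]
  root=89
After append 59 (leaves=[33, 63, 59]):
  L0: [33, 63, 59]
  L1: h(33,63)=(33*31+63)%997=89 h(59,59)=(59*31+59)%997=891 -> [89, 891]
  L2: h(89,891)=(89*31+891)%997=659 -> [659]
  root=659
After append 86 (leaves=[33, 63, 59, 86]):
  L0: [33, 63, 59, 86]
  L1: h(33,63)=(33*31+63)%997=89 h(59,86)=(59*31+86)%997=918 -> [89, 918]
  L2: h(89,918)=(89*31+918)%997=686 -> [686]
  root=686
After append 60 (leaves=[33, 63, 59, 86, 60]):
  L0: [33, 63, 59, 86, 60]
  L1: h(33,63)=(33*31+63)%997=89 h(59,86)=(59*31+86)%997=918 h(60,60)=(60*31+60)%997=923 -> [89, 918, 923]
  L2: h(89,918)=(89*31+918)%997=686 h(923,923)=(923*31+923)%997=623 -> [686, 623]
  L3: h(686,623)=(686*31+623)%997=952 -> [952]
  root=952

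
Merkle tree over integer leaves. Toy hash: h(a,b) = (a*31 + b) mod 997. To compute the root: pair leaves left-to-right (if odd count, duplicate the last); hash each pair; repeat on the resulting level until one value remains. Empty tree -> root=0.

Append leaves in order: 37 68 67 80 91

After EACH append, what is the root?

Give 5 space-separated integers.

Answer: 37 218 926 939 659

Derivation:
After append 37 (leaves=[37]):
  L0: [37]
  root=37
After append 68 (leaves=[37, 68]):
  L0: [37, 68]
  L1: h(37,68)=(37*31+68)%997=218 -> [218]
  root=218
After append 67 (leaves=[37, 68, 67]):
  L0: [37, 68, 67]
  L1: h(37,68)=(37*31+68)%997=218 h(67,67)=(67*31+67)%997=150 -> [218, 150]
  L2: h(218,150)=(218*31+150)%997=926 -> [926]
  root=926
After append 80 (leaves=[37, 68, 67, 80]):
  L0: [37, 68, 67, 80]
  L1: h(37,68)=(37*31+68)%997=218 h(67,80)=(67*31+80)%997=163 -> [218, 163]
  L2: h(218,163)=(218*31+163)%997=939 -> [939]
  root=939
After append 91 (leaves=[37, 68, 67, 80, 91]):
  L0: [37, 68, 67, 80, 91]
  L1: h(37,68)=(37*31+68)%997=218 h(67,80)=(67*31+80)%997=163 h(91,91)=(91*31+91)%997=918 -> [218, 163, 918]
  L2: h(218,163)=(218*31+163)%997=939 h(918,918)=(918*31+918)%997=463 -> [939, 463]
  L3: h(939,463)=(939*31+463)%997=659 -> [659]
  root=659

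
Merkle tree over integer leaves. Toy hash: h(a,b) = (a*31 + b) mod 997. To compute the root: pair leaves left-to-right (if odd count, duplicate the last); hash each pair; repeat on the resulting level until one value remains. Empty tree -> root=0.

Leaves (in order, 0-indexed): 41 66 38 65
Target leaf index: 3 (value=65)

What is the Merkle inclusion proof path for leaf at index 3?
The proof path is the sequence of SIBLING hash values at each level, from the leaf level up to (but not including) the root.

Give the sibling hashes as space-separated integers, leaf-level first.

Answer: 38 340

Derivation:
L0 (leaves): [41, 66, 38, 65], target index=3
L1: h(41,66)=(41*31+66)%997=340 [pair 0] h(38,65)=(38*31+65)%997=246 [pair 1] -> [340, 246]
  Sibling for proof at L0: 38
L2: h(340,246)=(340*31+246)%997=816 [pair 0] -> [816]
  Sibling for proof at L1: 340
Root: 816
Proof path (sibling hashes from leaf to root): [38, 340]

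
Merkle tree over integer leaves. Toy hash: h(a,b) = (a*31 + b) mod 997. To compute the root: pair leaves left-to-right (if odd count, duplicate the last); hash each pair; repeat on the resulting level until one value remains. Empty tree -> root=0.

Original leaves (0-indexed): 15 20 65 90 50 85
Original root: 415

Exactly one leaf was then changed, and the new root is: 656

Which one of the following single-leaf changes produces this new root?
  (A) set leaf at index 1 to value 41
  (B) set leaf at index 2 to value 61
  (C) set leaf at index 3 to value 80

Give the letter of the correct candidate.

Original leaves: [15, 20, 65, 90, 50, 85]
Target new root: 656
Try each candidate change and compute the resulting root:
Candidate A: set leaf[1] = 41 -> leaves = [15, 41, 65, 90, 50, 85]
  L0: [15, 41, 65, 90, 50, 85]
  L1: h(15,41)=(15*31+41)%997=506 h(65,90)=(65*31+90)%997=111 h(50,85)=(50*31+85)%997=638 -> [506, 111, 638]
  L2: h(506,111)=(506*31+111)%997=842 h(638,638)=(638*31+638)%997=476 -> [842, 476]
  L3: h(842,476)=(842*31+476)%997=656 -> [656]
  root = 656 == target 656  ** MATCH **
Candidate B: set leaf[2] = 61 -> leaves = [15, 20, 61, 90, 50, 85]
  L0: [15, 20, 61, 90, 50, 85]
  L1: h(15,20)=(15*31+20)%997=485 h(61,90)=(61*31+90)%997=984 h(50,85)=(50*31+85)%997=638 -> [485, 984, 638]
  L2: h(485,984)=(485*31+984)%997=67 h(638,638)=(638*31+638)%997=476 -> [67, 476]
  L3: h(67,476)=(67*31+476)%997=559 -> [559]
  root = 559 != target 656
Candidate C: set leaf[3] = 80 -> leaves = [15, 20, 65, 80, 50, 85]
  L0: [15, 20, 65, 80, 50, 85]
  L1: h(15,20)=(15*31+20)%997=485 h(65,80)=(65*31+80)%997=101 h(50,85)=(50*31+85)%997=638 -> [485, 101, 638]
  L2: h(485,101)=(485*31+101)%997=181 h(638,638)=(638*31+638)%997=476 -> [181, 476]
  L3: h(181,476)=(181*31+476)%997=105 -> [105]
  root = 105 != target 656
Candidate A produces the target root.

Answer: A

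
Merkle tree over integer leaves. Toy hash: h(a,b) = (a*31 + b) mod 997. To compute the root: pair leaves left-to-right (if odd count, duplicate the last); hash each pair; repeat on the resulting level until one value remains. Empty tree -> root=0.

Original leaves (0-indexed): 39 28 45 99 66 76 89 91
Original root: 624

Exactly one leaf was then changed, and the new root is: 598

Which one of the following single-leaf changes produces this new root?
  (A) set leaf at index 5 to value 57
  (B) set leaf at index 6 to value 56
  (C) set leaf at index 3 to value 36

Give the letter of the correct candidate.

Answer: B

Derivation:
Original leaves: [39, 28, 45, 99, 66, 76, 89, 91]
Target new root: 598
Try each candidate change and compute the resulting root:
Candidate A: set leaf[5] = 57 -> leaves = [39, 28, 45, 99, 66, 57, 89, 91]
  L0: [39, 28, 45, 99, 66, 57, 89, 91]
  L1: h(39,28)=(39*31+28)%997=240 h(45,99)=(45*31+99)%997=497 h(66,57)=(66*31+57)%997=109 h(89,91)=(89*31+91)%997=856 -> [240, 497, 109, 856]
  L2: h(240,497)=(240*31+497)%997=958 h(109,856)=(109*31+856)%997=247 -> [958, 247]
  L3: h(958,247)=(958*31+247)%997=35 -> [35]
  root = 35 != target 598
Candidate B: set leaf[6] = 56 -> leaves = [39, 28, 45, 99, 66, 76, 56, 91]
  L0: [39, 28, 45, 99, 66, 76, 56, 91]
  L1: h(39,28)=(39*31+28)%997=240 h(45,99)=(45*31+99)%997=497 h(66,76)=(66*31+76)%997=128 h(56,91)=(56*31+91)%997=830 -> [240, 497, 128, 830]
  L2: h(240,497)=(240*31+497)%997=958 h(128,830)=(128*31+830)%997=810 -> [958, 810]
  L3: h(958,810)=(958*31+810)%997=598 -> [598]
  root = 598 == target 598  ** MATCH **
Candidate C: set leaf[3] = 36 -> leaves = [39, 28, 45, 36, 66, 76, 89, 91]
  L0: [39, 28, 45, 36, 66, 76, 89, 91]
  L1: h(39,28)=(39*31+28)%997=240 h(45,36)=(45*31+36)%997=434 h(66,76)=(66*31+76)%997=128 h(89,91)=(89*31+91)%997=856 -> [240, 434, 128, 856]
  L2: h(240,434)=(240*31+434)%997=895 h(128,856)=(128*31+856)%997=836 -> [895, 836]
  L3: h(895,836)=(895*31+836)%997=665 -> [665]
  root = 665 != target 598
Candidate B produces the target root.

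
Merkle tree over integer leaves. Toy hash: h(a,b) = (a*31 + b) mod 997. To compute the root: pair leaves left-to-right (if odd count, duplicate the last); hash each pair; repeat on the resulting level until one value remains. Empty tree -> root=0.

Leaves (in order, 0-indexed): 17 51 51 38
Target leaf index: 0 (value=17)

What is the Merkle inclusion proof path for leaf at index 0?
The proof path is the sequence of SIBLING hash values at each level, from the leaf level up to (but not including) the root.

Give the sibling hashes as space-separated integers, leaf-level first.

Answer: 51 622

Derivation:
L0 (leaves): [17, 51, 51, 38], target index=0
L1: h(17,51)=(17*31+51)%997=578 [pair 0] h(51,38)=(51*31+38)%997=622 [pair 1] -> [578, 622]
  Sibling for proof at L0: 51
L2: h(578,622)=(578*31+622)%997=594 [pair 0] -> [594]
  Sibling for proof at L1: 622
Root: 594
Proof path (sibling hashes from leaf to root): [51, 622]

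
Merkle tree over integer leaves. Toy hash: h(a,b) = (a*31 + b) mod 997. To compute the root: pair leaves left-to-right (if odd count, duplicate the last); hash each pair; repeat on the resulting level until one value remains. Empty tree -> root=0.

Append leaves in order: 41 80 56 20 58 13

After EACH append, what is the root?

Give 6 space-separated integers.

After append 41 (leaves=[41]):
  L0: [41]
  root=41
After append 80 (leaves=[41, 80]):
  L0: [41, 80]
  L1: h(41,80)=(41*31+80)%997=354 -> [354]
  root=354
After append 56 (leaves=[41, 80, 56]):
  L0: [41, 80, 56]
  L1: h(41,80)=(41*31+80)%997=354 h(56,56)=(56*31+56)%997=795 -> [354, 795]
  L2: h(354,795)=(354*31+795)%997=802 -> [802]
  root=802
After append 20 (leaves=[41, 80, 56, 20]):
  L0: [41, 80, 56, 20]
  L1: h(41,80)=(41*31+80)%997=354 h(56,20)=(56*31+20)%997=759 -> [354, 759]
  L2: h(354,759)=(354*31+759)%997=766 -> [766]
  root=766
After append 58 (leaves=[41, 80, 56, 20, 58]):
  L0: [41, 80, 56, 20, 58]
  L1: h(41,80)=(41*31+80)%997=354 h(56,20)=(56*31+20)%997=759 h(58,58)=(58*31+58)%997=859 -> [354, 759, 859]
  L2: h(354,759)=(354*31+759)%997=766 h(859,859)=(859*31+859)%997=569 -> [766, 569]
  L3: h(766,569)=(766*31+569)%997=387 -> [387]
  root=387
After append 13 (leaves=[41, 80, 56, 20, 58, 13]):
  L0: [41, 80, 56, 20, 58, 13]
  L1: h(41,80)=(41*31+80)%997=354 h(56,20)=(56*31+20)%997=759 h(58,13)=(58*31+13)%997=814 -> [354, 759, 814]
  L2: h(354,759)=(354*31+759)%997=766 h(814,814)=(814*31+814)%997=126 -> [766, 126]
  L3: h(766,126)=(766*31+126)%997=941 -> [941]
  root=941

Answer: 41 354 802 766 387 941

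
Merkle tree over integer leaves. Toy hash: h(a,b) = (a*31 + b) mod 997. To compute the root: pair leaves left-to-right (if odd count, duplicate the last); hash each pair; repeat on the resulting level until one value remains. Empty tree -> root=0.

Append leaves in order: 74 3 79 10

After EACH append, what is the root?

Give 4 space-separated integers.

Answer: 74 303 954 885

Derivation:
After append 74 (leaves=[74]):
  L0: [74]
  root=74
After append 3 (leaves=[74, 3]):
  L0: [74, 3]
  L1: h(74,3)=(74*31+3)%997=303 -> [303]
  root=303
After append 79 (leaves=[74, 3, 79]):
  L0: [74, 3, 79]
  L1: h(74,3)=(74*31+3)%997=303 h(79,79)=(79*31+79)%997=534 -> [303, 534]
  L2: h(303,534)=(303*31+534)%997=954 -> [954]
  root=954
After append 10 (leaves=[74, 3, 79, 10]):
  L0: [74, 3, 79, 10]
  L1: h(74,3)=(74*31+3)%997=303 h(79,10)=(79*31+10)%997=465 -> [303, 465]
  L2: h(303,465)=(303*31+465)%997=885 -> [885]
  root=885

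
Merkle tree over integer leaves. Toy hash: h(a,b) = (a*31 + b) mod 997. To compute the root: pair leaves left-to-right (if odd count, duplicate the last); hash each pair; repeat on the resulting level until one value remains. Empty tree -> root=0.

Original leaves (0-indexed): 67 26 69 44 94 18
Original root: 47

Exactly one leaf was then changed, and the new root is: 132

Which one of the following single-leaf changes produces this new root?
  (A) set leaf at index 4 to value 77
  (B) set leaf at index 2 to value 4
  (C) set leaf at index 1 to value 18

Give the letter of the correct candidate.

Original leaves: [67, 26, 69, 44, 94, 18]
Target new root: 132
Try each candidate change and compute the resulting root:
Candidate A: set leaf[4] = 77 -> leaves = [67, 26, 69, 44, 77, 18]
  L0: [67, 26, 69, 44, 77, 18]
  L1: h(67,26)=(67*31+26)%997=109 h(69,44)=(69*31+44)%997=189 h(77,18)=(77*31+18)%997=411 -> [109, 189, 411]
  L2: h(109,189)=(109*31+189)%997=577 h(411,411)=(411*31+411)%997=191 -> [577, 191]
  L3: h(577,191)=(577*31+191)%997=132 -> [132]
  root = 132 == target 132  ** MATCH **
Candidate B: set leaf[2] = 4 -> leaves = [67, 26, 4, 44, 94, 18]
  L0: [67, 26, 4, 44, 94, 18]
  L1: h(67,26)=(67*31+26)%997=109 h(4,44)=(4*31+44)%997=168 h(94,18)=(94*31+18)%997=938 -> [109, 168, 938]
  L2: h(109,168)=(109*31+168)%997=556 h(938,938)=(938*31+938)%997=106 -> [556, 106]
  L3: h(556,106)=(556*31+106)%997=393 -> [393]
  root = 393 != target 132
Candidate C: set leaf[1] = 18 -> leaves = [67, 18, 69, 44, 94, 18]
  L0: [67, 18, 69, 44, 94, 18]
  L1: h(67,18)=(67*31+18)%997=101 h(69,44)=(69*31+44)%997=189 h(94,18)=(94*31+18)%997=938 -> [101, 189, 938]
  L2: h(101,189)=(101*31+189)%997=329 h(938,938)=(938*31+938)%997=106 -> [329, 106]
  L3: h(329,106)=(329*31+106)%997=335 -> [335]
  root = 335 != target 132
Candidate A produces the target root.

Answer: A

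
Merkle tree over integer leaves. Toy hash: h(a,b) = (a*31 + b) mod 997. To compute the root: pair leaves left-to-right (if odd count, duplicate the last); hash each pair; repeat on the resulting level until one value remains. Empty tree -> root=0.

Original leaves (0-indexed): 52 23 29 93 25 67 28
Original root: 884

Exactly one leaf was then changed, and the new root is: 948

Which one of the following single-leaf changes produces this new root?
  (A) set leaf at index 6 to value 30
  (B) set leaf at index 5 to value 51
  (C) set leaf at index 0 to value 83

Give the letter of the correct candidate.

Answer: A

Derivation:
Original leaves: [52, 23, 29, 93, 25, 67, 28]
Target new root: 948
Try each candidate change and compute the resulting root:
Candidate A: set leaf[6] = 30 -> leaves = [52, 23, 29, 93, 25, 67, 30]
  L0: [52, 23, 29, 93, 25, 67, 30]
  L1: h(52,23)=(52*31+23)%997=638 h(29,93)=(29*31+93)%997=992 h(25,67)=(25*31+67)%997=842 h(30,30)=(30*31+30)%997=960 -> [638, 992, 842, 960]
  L2: h(638,992)=(638*31+992)%997=830 h(842,960)=(842*31+960)%997=143 -> [830, 143]
  L3: h(830,143)=(830*31+143)%997=948 -> [948]
  root = 948 == target 948  ** MATCH **
Candidate B: set leaf[5] = 51 -> leaves = [52, 23, 29, 93, 25, 51, 28]
  L0: [52, 23, 29, 93, 25, 51, 28]
  L1: h(52,23)=(52*31+23)%997=638 h(29,93)=(29*31+93)%997=992 h(25,51)=(25*31+51)%997=826 h(28,28)=(28*31+28)%997=896 -> [638, 992, 826, 896]
  L2: h(638,992)=(638*31+992)%997=830 h(826,896)=(826*31+896)%997=580 -> [830, 580]
  L3: h(830,580)=(830*31+580)%997=388 -> [388]
  root = 388 != target 948
Candidate C: set leaf[0] = 83 -> leaves = [83, 23, 29, 93, 25, 67, 28]
  L0: [83, 23, 29, 93, 25, 67, 28]
  L1: h(83,23)=(83*31+23)%997=602 h(29,93)=(29*31+93)%997=992 h(25,67)=(25*31+67)%997=842 h(28,28)=(28*31+28)%997=896 -> [602, 992, 842, 896]
  L2: h(602,992)=(602*31+992)%997=711 h(842,896)=(842*31+896)%997=79 -> [711, 79]
  L3: h(711,79)=(711*31+79)%997=186 -> [186]
  root = 186 != target 948
Candidate A produces the target root.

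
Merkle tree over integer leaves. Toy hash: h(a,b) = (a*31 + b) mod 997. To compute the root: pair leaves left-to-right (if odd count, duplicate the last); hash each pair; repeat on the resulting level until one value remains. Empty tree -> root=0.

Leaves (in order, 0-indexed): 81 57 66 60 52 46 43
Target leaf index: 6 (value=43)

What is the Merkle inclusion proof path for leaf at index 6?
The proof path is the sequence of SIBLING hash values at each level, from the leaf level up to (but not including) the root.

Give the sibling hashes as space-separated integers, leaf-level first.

Answer: 43 661 957

Derivation:
L0 (leaves): [81, 57, 66, 60, 52, 46, 43], target index=6
L1: h(81,57)=(81*31+57)%997=574 [pair 0] h(66,60)=(66*31+60)%997=112 [pair 1] h(52,46)=(52*31+46)%997=661 [pair 2] h(43,43)=(43*31+43)%997=379 [pair 3] -> [574, 112, 661, 379]
  Sibling for proof at L0: 43
L2: h(574,112)=(574*31+112)%997=957 [pair 0] h(661,379)=(661*31+379)%997=930 [pair 1] -> [957, 930]
  Sibling for proof at L1: 661
L3: h(957,930)=(957*31+930)%997=687 [pair 0] -> [687]
  Sibling for proof at L2: 957
Root: 687
Proof path (sibling hashes from leaf to root): [43, 661, 957]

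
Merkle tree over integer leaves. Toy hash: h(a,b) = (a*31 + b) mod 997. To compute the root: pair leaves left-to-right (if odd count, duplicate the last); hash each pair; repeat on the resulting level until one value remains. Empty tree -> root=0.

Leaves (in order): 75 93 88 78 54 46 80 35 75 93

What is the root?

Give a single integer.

L0: [75, 93, 88, 78, 54, 46, 80, 35, 75, 93]
L1: h(75,93)=(75*31+93)%997=424 h(88,78)=(88*31+78)%997=812 h(54,46)=(54*31+46)%997=723 h(80,35)=(80*31+35)%997=521 h(75,93)=(75*31+93)%997=424 -> [424, 812, 723, 521, 424]
L2: h(424,812)=(424*31+812)%997=995 h(723,521)=(723*31+521)%997=3 h(424,424)=(424*31+424)%997=607 -> [995, 3, 607]
L3: h(995,3)=(995*31+3)%997=938 h(607,607)=(607*31+607)%997=481 -> [938, 481]
L4: h(938,481)=(938*31+481)%997=646 -> [646]

Answer: 646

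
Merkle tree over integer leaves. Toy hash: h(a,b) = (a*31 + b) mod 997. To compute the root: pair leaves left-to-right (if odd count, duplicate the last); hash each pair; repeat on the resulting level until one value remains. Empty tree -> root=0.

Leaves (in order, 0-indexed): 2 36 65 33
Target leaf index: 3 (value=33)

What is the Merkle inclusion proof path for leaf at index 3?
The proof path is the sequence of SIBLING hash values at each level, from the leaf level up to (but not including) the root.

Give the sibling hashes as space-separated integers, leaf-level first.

Answer: 65 98

Derivation:
L0 (leaves): [2, 36, 65, 33], target index=3
L1: h(2,36)=(2*31+36)%997=98 [pair 0] h(65,33)=(65*31+33)%997=54 [pair 1] -> [98, 54]
  Sibling for proof at L0: 65
L2: h(98,54)=(98*31+54)%997=101 [pair 0] -> [101]
  Sibling for proof at L1: 98
Root: 101
Proof path (sibling hashes from leaf to root): [65, 98]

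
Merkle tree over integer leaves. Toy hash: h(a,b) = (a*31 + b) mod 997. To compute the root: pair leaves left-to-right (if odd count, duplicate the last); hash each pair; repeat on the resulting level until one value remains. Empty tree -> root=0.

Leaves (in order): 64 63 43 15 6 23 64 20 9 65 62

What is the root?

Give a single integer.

L0: [64, 63, 43, 15, 6, 23, 64, 20, 9, 65, 62]
L1: h(64,63)=(64*31+63)%997=53 h(43,15)=(43*31+15)%997=351 h(6,23)=(6*31+23)%997=209 h(64,20)=(64*31+20)%997=10 h(9,65)=(9*31+65)%997=344 h(62,62)=(62*31+62)%997=987 -> [53, 351, 209, 10, 344, 987]
L2: h(53,351)=(53*31+351)%997=0 h(209,10)=(209*31+10)%997=507 h(344,987)=(344*31+987)%997=684 -> [0, 507, 684]
L3: h(0,507)=(0*31+507)%997=507 h(684,684)=(684*31+684)%997=951 -> [507, 951]
L4: h(507,951)=(507*31+951)%997=716 -> [716]

Answer: 716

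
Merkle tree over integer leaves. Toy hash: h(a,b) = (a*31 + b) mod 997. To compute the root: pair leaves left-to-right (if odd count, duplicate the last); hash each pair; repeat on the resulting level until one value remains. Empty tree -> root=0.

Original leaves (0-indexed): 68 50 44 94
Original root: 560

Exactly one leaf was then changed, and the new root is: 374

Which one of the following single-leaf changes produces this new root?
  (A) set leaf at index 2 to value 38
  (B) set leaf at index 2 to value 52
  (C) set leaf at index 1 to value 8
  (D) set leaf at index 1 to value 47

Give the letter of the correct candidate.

Original leaves: [68, 50, 44, 94]
Target new root: 374
Try each candidate change and compute the resulting root:
Candidate A: set leaf[2] = 38 -> leaves = [68, 50, 38, 94]
  L0: [68, 50, 38, 94]
  L1: h(68,50)=(68*31+50)%997=164 h(38,94)=(38*31+94)%997=275 -> [164, 275]
  L2: h(164,275)=(164*31+275)%997=374 -> [374]
  root = 374 == target 374  ** MATCH **
Candidate B: set leaf[2] = 52 -> leaves = [68, 50, 52, 94]
  L0: [68, 50, 52, 94]
  L1: h(68,50)=(68*31+50)%997=164 h(52,94)=(52*31+94)%997=709 -> [164, 709]
  L2: h(164,709)=(164*31+709)%997=808 -> [808]
  root = 808 != target 374
Candidate C: set leaf[1] = 8 -> leaves = [68, 8, 44, 94]
  L0: [68, 8, 44, 94]
  L1: h(68,8)=(68*31+8)%997=122 h(44,94)=(44*31+94)%997=461 -> [122, 461]
  L2: h(122,461)=(122*31+461)%997=255 -> [255]
  root = 255 != target 374
Candidate D: set leaf[1] = 47 -> leaves = [68, 47, 44, 94]
  L0: [68, 47, 44, 94]
  L1: h(68,47)=(68*31+47)%997=161 h(44,94)=(44*31+94)%997=461 -> [161, 461]
  L2: h(161,461)=(161*31+461)%997=467 -> [467]
  root = 467 != target 374
Candidate A produces the target root.

Answer: A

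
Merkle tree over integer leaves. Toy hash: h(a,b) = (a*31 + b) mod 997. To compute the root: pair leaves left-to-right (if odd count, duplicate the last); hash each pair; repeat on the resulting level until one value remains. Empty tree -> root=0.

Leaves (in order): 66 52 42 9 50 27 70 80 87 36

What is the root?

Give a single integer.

L0: [66, 52, 42, 9, 50, 27, 70, 80, 87, 36]
L1: h(66,52)=(66*31+52)%997=104 h(42,9)=(42*31+9)%997=314 h(50,27)=(50*31+27)%997=580 h(70,80)=(70*31+80)%997=256 h(87,36)=(87*31+36)%997=739 -> [104, 314, 580, 256, 739]
L2: h(104,314)=(104*31+314)%997=547 h(580,256)=(580*31+256)%997=290 h(739,739)=(739*31+739)%997=717 -> [547, 290, 717]
L3: h(547,290)=(547*31+290)%997=298 h(717,717)=(717*31+717)%997=13 -> [298, 13]
L4: h(298,13)=(298*31+13)%997=278 -> [278]

Answer: 278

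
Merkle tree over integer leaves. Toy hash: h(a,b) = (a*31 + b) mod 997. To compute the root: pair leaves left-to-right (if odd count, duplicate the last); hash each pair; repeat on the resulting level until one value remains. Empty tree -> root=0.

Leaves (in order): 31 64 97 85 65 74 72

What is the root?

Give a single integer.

L0: [31, 64, 97, 85, 65, 74, 72]
L1: h(31,64)=(31*31+64)%997=28 h(97,85)=(97*31+85)%997=101 h(65,74)=(65*31+74)%997=95 h(72,72)=(72*31+72)%997=310 -> [28, 101, 95, 310]
L2: h(28,101)=(28*31+101)%997=969 h(95,310)=(95*31+310)%997=264 -> [969, 264]
L3: h(969,264)=(969*31+264)%997=393 -> [393]

Answer: 393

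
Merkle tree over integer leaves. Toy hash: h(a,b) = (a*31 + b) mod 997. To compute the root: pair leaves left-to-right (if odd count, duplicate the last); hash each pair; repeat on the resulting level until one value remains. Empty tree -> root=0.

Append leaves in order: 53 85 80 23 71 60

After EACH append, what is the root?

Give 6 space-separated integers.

After append 53 (leaves=[53]):
  L0: [53]
  root=53
After append 85 (leaves=[53, 85]):
  L0: [53, 85]
  L1: h(53,85)=(53*31+85)%997=731 -> [731]
  root=731
After append 80 (leaves=[53, 85, 80]):
  L0: [53, 85, 80]
  L1: h(53,85)=(53*31+85)%997=731 h(80,80)=(80*31+80)%997=566 -> [731, 566]
  L2: h(731,566)=(731*31+566)%997=296 -> [296]
  root=296
After append 23 (leaves=[53, 85, 80, 23]):
  L0: [53, 85, 80, 23]
  L1: h(53,85)=(53*31+85)%997=731 h(80,23)=(80*31+23)%997=509 -> [731, 509]
  L2: h(731,509)=(731*31+509)%997=239 -> [239]
  root=239
After append 71 (leaves=[53, 85, 80, 23, 71]):
  L0: [53, 85, 80, 23, 71]
  L1: h(53,85)=(53*31+85)%997=731 h(80,23)=(80*31+23)%997=509 h(71,71)=(71*31+71)%997=278 -> [731, 509, 278]
  L2: h(731,509)=(731*31+509)%997=239 h(278,278)=(278*31+278)%997=920 -> [239, 920]
  L3: h(239,920)=(239*31+920)%997=353 -> [353]
  root=353
After append 60 (leaves=[53, 85, 80, 23, 71, 60]):
  L0: [53, 85, 80, 23, 71, 60]
  L1: h(53,85)=(53*31+85)%997=731 h(80,23)=(80*31+23)%997=509 h(71,60)=(71*31+60)%997=267 -> [731, 509, 267]
  L2: h(731,509)=(731*31+509)%997=239 h(267,267)=(267*31+267)%997=568 -> [239, 568]
  L3: h(239,568)=(239*31+568)%997=1 -> [1]
  root=1

Answer: 53 731 296 239 353 1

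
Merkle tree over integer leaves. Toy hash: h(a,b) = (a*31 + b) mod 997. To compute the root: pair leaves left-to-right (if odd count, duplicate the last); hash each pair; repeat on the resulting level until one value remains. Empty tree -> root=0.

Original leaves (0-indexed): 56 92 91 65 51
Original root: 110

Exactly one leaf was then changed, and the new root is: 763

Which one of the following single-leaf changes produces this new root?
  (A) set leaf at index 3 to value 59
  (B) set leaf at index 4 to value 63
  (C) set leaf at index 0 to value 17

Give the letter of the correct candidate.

Answer: C

Derivation:
Original leaves: [56, 92, 91, 65, 51]
Target new root: 763
Try each candidate change and compute the resulting root:
Candidate A: set leaf[3] = 59 -> leaves = [56, 92, 91, 59, 51]
  L0: [56, 92, 91, 59, 51]
  L1: h(56,92)=(56*31+92)%997=831 h(91,59)=(91*31+59)%997=886 h(51,51)=(51*31+51)%997=635 -> [831, 886, 635]
  L2: h(831,886)=(831*31+886)%997=725 h(635,635)=(635*31+635)%997=380 -> [725, 380]
  L3: h(725,380)=(725*31+380)%997=921 -> [921]
  root = 921 != target 763
Candidate B: set leaf[4] = 63 -> leaves = [56, 92, 91, 65, 63]
  L0: [56, 92, 91, 65, 63]
  L1: h(56,92)=(56*31+92)%997=831 h(91,65)=(91*31+65)%997=892 h(63,63)=(63*31+63)%997=22 -> [831, 892, 22]
  L2: h(831,892)=(831*31+892)%997=731 h(22,22)=(22*31+22)%997=704 -> [731, 704]
  L3: h(731,704)=(731*31+704)%997=434 -> [434]
  root = 434 != target 763
Candidate C: set leaf[0] = 17 -> leaves = [17, 92, 91, 65, 51]
  L0: [17, 92, 91, 65, 51]
  L1: h(17,92)=(17*31+92)%997=619 h(91,65)=(91*31+65)%997=892 h(51,51)=(51*31+51)%997=635 -> [619, 892, 635]
  L2: h(619,892)=(619*31+892)%997=141 h(635,635)=(635*31+635)%997=380 -> [141, 380]
  L3: h(141,380)=(141*31+380)%997=763 -> [763]
  root = 763 == target 763  ** MATCH **
Candidate C produces the target root.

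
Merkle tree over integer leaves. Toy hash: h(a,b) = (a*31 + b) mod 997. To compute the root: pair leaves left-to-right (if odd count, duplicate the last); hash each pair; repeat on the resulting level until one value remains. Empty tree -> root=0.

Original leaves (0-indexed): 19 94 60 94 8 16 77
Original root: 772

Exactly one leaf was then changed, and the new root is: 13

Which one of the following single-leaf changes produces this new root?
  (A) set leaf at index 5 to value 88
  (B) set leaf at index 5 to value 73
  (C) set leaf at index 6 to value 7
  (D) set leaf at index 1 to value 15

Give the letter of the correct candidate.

Answer: A

Derivation:
Original leaves: [19, 94, 60, 94, 8, 16, 77]
Target new root: 13
Try each candidate change and compute the resulting root:
Candidate A: set leaf[5] = 88 -> leaves = [19, 94, 60, 94, 8, 88, 77]
  L0: [19, 94, 60, 94, 8, 88, 77]
  L1: h(19,94)=(19*31+94)%997=683 h(60,94)=(60*31+94)%997=957 h(8,88)=(8*31+88)%997=336 h(77,77)=(77*31+77)%997=470 -> [683, 957, 336, 470]
  L2: h(683,957)=(683*31+957)%997=196 h(336,470)=(336*31+470)%997=916 -> [196, 916]
  L3: h(196,916)=(196*31+916)%997=13 -> [13]
  root = 13 == target 13  ** MATCH **
Candidate B: set leaf[5] = 73 -> leaves = [19, 94, 60, 94, 8, 73, 77]
  L0: [19, 94, 60, 94, 8, 73, 77]
  L1: h(19,94)=(19*31+94)%997=683 h(60,94)=(60*31+94)%997=957 h(8,73)=(8*31+73)%997=321 h(77,77)=(77*31+77)%997=470 -> [683, 957, 321, 470]
  L2: h(683,957)=(683*31+957)%997=196 h(321,470)=(321*31+470)%997=451 -> [196, 451]
  L3: h(196,451)=(196*31+451)%997=545 -> [545]
  root = 545 != target 13
Candidate C: set leaf[6] = 7 -> leaves = [19, 94, 60, 94, 8, 16, 7]
  L0: [19, 94, 60, 94, 8, 16, 7]
  L1: h(19,94)=(19*31+94)%997=683 h(60,94)=(60*31+94)%997=957 h(8,16)=(8*31+16)%997=264 h(7,7)=(7*31+7)%997=224 -> [683, 957, 264, 224]
  L2: h(683,957)=(683*31+957)%997=196 h(264,224)=(264*31+224)%997=432 -> [196, 432]
  L3: h(196,432)=(196*31+432)%997=526 -> [526]
  root = 526 != target 13
Candidate D: set leaf[1] = 15 -> leaves = [19, 15, 60, 94, 8, 16, 77]
  L0: [19, 15, 60, 94, 8, 16, 77]
  L1: h(19,15)=(19*31+15)%997=604 h(60,94)=(60*31+94)%997=957 h(8,16)=(8*31+16)%997=264 h(77,77)=(77*31+77)%997=470 -> [604, 957, 264, 470]
  L2: h(604,957)=(604*31+957)%997=738 h(264,470)=(264*31+470)%997=678 -> [738, 678]
  L3: h(738,678)=(738*31+678)%997=625 -> [625]
  root = 625 != target 13
Candidate A produces the target root.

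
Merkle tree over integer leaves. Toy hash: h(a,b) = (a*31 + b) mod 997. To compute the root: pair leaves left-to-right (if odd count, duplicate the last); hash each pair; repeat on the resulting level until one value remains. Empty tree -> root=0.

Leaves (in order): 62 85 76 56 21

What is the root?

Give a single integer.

Answer: 96

Derivation:
L0: [62, 85, 76, 56, 21]
L1: h(62,85)=(62*31+85)%997=13 h(76,56)=(76*31+56)%997=418 h(21,21)=(21*31+21)%997=672 -> [13, 418, 672]
L2: h(13,418)=(13*31+418)%997=821 h(672,672)=(672*31+672)%997=567 -> [821, 567]
L3: h(821,567)=(821*31+567)%997=96 -> [96]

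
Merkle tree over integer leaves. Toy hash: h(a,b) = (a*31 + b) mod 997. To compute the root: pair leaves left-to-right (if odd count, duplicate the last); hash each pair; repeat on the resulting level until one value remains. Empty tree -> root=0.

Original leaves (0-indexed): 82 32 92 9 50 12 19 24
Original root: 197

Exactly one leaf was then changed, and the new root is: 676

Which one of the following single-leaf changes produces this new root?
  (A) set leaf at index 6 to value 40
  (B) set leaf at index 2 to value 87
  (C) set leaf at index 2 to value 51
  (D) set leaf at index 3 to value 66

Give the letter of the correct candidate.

Answer: C

Derivation:
Original leaves: [82, 32, 92, 9, 50, 12, 19, 24]
Target new root: 676
Try each candidate change and compute the resulting root:
Candidate A: set leaf[6] = 40 -> leaves = [82, 32, 92, 9, 50, 12, 40, 24]
  L0: [82, 32, 92, 9, 50, 12, 40, 24]
  L1: h(82,32)=(82*31+32)%997=580 h(92,9)=(92*31+9)%997=867 h(50,12)=(50*31+12)%997=565 h(40,24)=(40*31+24)%997=267 -> [580, 867, 565, 267]
  L2: h(580,867)=(580*31+867)%997=901 h(565,267)=(565*31+267)%997=833 -> [901, 833]
  L3: h(901,833)=(901*31+833)%997=848 -> [848]
  root = 848 != target 676
Candidate B: set leaf[2] = 87 -> leaves = [82, 32, 87, 9, 50, 12, 19, 24]
  L0: [82, 32, 87, 9, 50, 12, 19, 24]
  L1: h(82,32)=(82*31+32)%997=580 h(87,9)=(87*31+9)%997=712 h(50,12)=(50*31+12)%997=565 h(19,24)=(19*31+24)%997=613 -> [580, 712, 565, 613]
  L2: h(580,712)=(580*31+712)%997=746 h(565,613)=(565*31+613)%997=182 -> [746, 182]
  L3: h(746,182)=(746*31+182)%997=377 -> [377]
  root = 377 != target 676
Candidate C: set leaf[2] = 51 -> leaves = [82, 32, 51, 9, 50, 12, 19, 24]
  L0: [82, 32, 51, 9, 50, 12, 19, 24]
  L1: h(82,32)=(82*31+32)%997=580 h(51,9)=(51*31+9)%997=593 h(50,12)=(50*31+12)%997=565 h(19,24)=(19*31+24)%997=613 -> [580, 593, 565, 613]
  L2: h(580,593)=(580*31+593)%997=627 h(565,613)=(565*31+613)%997=182 -> [627, 182]
  L3: h(627,182)=(627*31+182)%997=676 -> [676]
  root = 676 == target 676  ** MATCH **
Candidate D: set leaf[3] = 66 -> leaves = [82, 32, 92, 66, 50, 12, 19, 24]
  L0: [82, 32, 92, 66, 50, 12, 19, 24]
  L1: h(82,32)=(82*31+32)%997=580 h(92,66)=(92*31+66)%997=924 h(50,12)=(50*31+12)%997=565 h(19,24)=(19*31+24)%997=613 -> [580, 924, 565, 613]
  L2: h(580,924)=(580*31+924)%997=958 h(565,613)=(565*31+613)%997=182 -> [958, 182]
  L3: h(958,182)=(958*31+182)%997=967 -> [967]
  root = 967 != target 676
Candidate C produces the target root.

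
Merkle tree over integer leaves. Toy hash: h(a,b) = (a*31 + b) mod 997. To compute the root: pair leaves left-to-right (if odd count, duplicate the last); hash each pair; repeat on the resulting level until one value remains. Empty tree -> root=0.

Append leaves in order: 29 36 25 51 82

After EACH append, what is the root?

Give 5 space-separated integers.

After append 29 (leaves=[29]):
  L0: [29]
  root=29
After append 36 (leaves=[29, 36]):
  L0: [29, 36]
  L1: h(29,36)=(29*31+36)%997=935 -> [935]
  root=935
After append 25 (leaves=[29, 36, 25]):
  L0: [29, 36, 25]
  L1: h(29,36)=(29*31+36)%997=935 h(25,25)=(25*31+25)%997=800 -> [935, 800]
  L2: h(935,800)=(935*31+800)%997=872 -> [872]
  root=872
After append 51 (leaves=[29, 36, 25, 51]):
  L0: [29, 36, 25, 51]
  L1: h(29,36)=(29*31+36)%997=935 h(25,51)=(25*31+51)%997=826 -> [935, 826]
  L2: h(935,826)=(935*31+826)%997=898 -> [898]
  root=898
After append 82 (leaves=[29, 36, 25, 51, 82]):
  L0: [29, 36, 25, 51, 82]
  L1: h(29,36)=(29*31+36)%997=935 h(25,51)=(25*31+51)%997=826 h(82,82)=(82*31+82)%997=630 -> [935, 826, 630]
  L2: h(935,826)=(935*31+826)%997=898 h(630,630)=(630*31+630)%997=220 -> [898, 220]
  L3: h(898,220)=(898*31+220)%997=142 -> [142]
  root=142

Answer: 29 935 872 898 142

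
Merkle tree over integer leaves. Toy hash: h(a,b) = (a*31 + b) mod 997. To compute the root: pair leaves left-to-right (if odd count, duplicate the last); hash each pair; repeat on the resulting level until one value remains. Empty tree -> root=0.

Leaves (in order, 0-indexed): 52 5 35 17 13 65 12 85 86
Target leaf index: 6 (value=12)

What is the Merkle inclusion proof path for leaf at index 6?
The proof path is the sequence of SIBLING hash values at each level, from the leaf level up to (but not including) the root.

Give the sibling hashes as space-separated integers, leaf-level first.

Answer: 85 468 382 526

Derivation:
L0 (leaves): [52, 5, 35, 17, 13, 65, 12, 85, 86], target index=6
L1: h(52,5)=(52*31+5)%997=620 [pair 0] h(35,17)=(35*31+17)%997=105 [pair 1] h(13,65)=(13*31+65)%997=468 [pair 2] h(12,85)=(12*31+85)%997=457 [pair 3] h(86,86)=(86*31+86)%997=758 [pair 4] -> [620, 105, 468, 457, 758]
  Sibling for proof at L0: 85
L2: h(620,105)=(620*31+105)%997=382 [pair 0] h(468,457)=(468*31+457)%997=10 [pair 1] h(758,758)=(758*31+758)%997=328 [pair 2] -> [382, 10, 328]
  Sibling for proof at L1: 468
L3: h(382,10)=(382*31+10)%997=885 [pair 0] h(328,328)=(328*31+328)%997=526 [pair 1] -> [885, 526]
  Sibling for proof at L2: 382
L4: h(885,526)=(885*31+526)%997=45 [pair 0] -> [45]
  Sibling for proof at L3: 526
Root: 45
Proof path (sibling hashes from leaf to root): [85, 468, 382, 526]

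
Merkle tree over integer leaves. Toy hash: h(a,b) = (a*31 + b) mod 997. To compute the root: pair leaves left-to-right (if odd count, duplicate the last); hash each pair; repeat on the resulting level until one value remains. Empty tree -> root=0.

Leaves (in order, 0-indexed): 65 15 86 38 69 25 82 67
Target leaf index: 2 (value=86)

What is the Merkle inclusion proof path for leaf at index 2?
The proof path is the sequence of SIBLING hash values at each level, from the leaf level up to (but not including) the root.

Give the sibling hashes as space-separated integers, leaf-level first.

Answer: 38 36 900

Derivation:
L0 (leaves): [65, 15, 86, 38, 69, 25, 82, 67], target index=2
L1: h(65,15)=(65*31+15)%997=36 [pair 0] h(86,38)=(86*31+38)%997=710 [pair 1] h(69,25)=(69*31+25)%997=170 [pair 2] h(82,67)=(82*31+67)%997=615 [pair 3] -> [36, 710, 170, 615]
  Sibling for proof at L0: 38
L2: h(36,710)=(36*31+710)%997=829 [pair 0] h(170,615)=(170*31+615)%997=900 [pair 1] -> [829, 900]
  Sibling for proof at L1: 36
L3: h(829,900)=(829*31+900)%997=677 [pair 0] -> [677]
  Sibling for proof at L2: 900
Root: 677
Proof path (sibling hashes from leaf to root): [38, 36, 900]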